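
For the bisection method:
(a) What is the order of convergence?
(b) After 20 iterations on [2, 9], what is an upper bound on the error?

(a) Bisection has linear (order 1) convergence; the error is halved each step.

(b) Error bound = (b-a)/2^n = (9 - 2)/2^{20}
    = 7/2^{20}

(a) 1 (linear); (b) error ≤ 6.68e-06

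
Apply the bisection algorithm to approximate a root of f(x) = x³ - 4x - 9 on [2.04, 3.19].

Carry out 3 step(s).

f(x) = x³ - 4x - 9
Initial interval: [2.04, 3.19]

Iteration 1:
  c_1 = (2.040000 + 3.190000)/2 = 2.615000
  f(c_1) = f(2.615000) = -1.578042
  f(a) × f(c) ≥ 0, new interval: [2.615000, 3.190000]
Iteration 2:
  c_2 = (2.615000 + 3.190000)/2 = 2.902500
  f(c_2) = f(2.902500) = 3.842129
  f(a) × f(c) < 0, new interval: [2.615000, 2.902500]
Iteration 3:
  c_3 = (2.615000 + 2.902500)/2 = 2.758750
  f(c_3) = f(2.758750) = 0.961023
  f(a) × f(c) < 0, new interval: [2.615000, 2.758750]

After 3 iteration(s), the approximation is c_3 = 2.758750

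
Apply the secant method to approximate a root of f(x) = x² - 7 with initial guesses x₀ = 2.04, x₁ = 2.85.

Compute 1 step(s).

f(x) = x² - 7
x₀ = 2.04, x₁ = 2.85

Secant formula: x_{n+1} = x_n - f(x_n)(x_n - x_{n-1})/(f(x_n) - f(x_{n-1}))

Iteration 1:
  f(2.040000) = -2.838400
  f(2.850000) = 1.122500
  x_2 = 2.850000 - 1.122500×(2.850000 - 2.040000)/(1.122500 - (-2.838400))
       = 2.620450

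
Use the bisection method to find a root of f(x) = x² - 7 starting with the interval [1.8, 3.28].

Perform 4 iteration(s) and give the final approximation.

f(x) = x² - 7
Initial interval: [1.8, 3.28]

Iteration 1:
  c_1 = (1.800000 + 3.280000)/2 = 2.540000
  f(c_1) = f(2.540000) = -0.548400
  f(a) × f(c) ≥ 0, new interval: [2.540000, 3.280000]
Iteration 2:
  c_2 = (2.540000 + 3.280000)/2 = 2.910000
  f(c_2) = f(2.910000) = 1.468100
  f(a) × f(c) < 0, new interval: [2.540000, 2.910000]
Iteration 3:
  c_3 = (2.540000 + 2.910000)/2 = 2.725000
  f(c_3) = f(2.725000) = 0.425625
  f(a) × f(c) < 0, new interval: [2.540000, 2.725000]
Iteration 4:
  c_4 = (2.540000 + 2.725000)/2 = 2.632500
  f(c_4) = f(2.632500) = -0.069944
  f(a) × f(c) ≥ 0, new interval: [2.632500, 2.725000]

After 4 iteration(s), the approximation is c_4 = 2.632500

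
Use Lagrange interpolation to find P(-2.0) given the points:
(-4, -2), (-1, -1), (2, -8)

Lagrange interpolation formula:
P(x) = Σ yᵢ × Lᵢ(x)
where Lᵢ(x) = Π_{j≠i} (x - xⱼ)/(xᵢ - xⱼ)

L_0(-2.0) = (-2.0 - (-1))/(-4 - (-1)) × (-2.0 - 2)/(-4 - 2) = 0.222222
L_1(-2.0) = (-2.0 - (-4))/(-1 - (-4)) × (-2.0 - 2)/(-1 - 2) = 0.888889
L_2(-2.0) = (-2.0 - (-4))/(2 - (-4)) × (-2.0 - (-1))/(2 - (-1)) = -0.111111

P(-2.0) = (-2)×L_0(-2.0) + (-1)×L_1(-2.0) + (-8)×L_2(-2.0)
P(-2.0) = -0.444444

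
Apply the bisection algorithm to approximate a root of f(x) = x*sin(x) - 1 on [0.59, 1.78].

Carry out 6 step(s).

f(x) = x*sin(x) - 1
Initial interval: [0.59, 1.78]

Iteration 1:
  c_1 = (0.590000 + 1.780000)/2 = 1.185000
  f(c_1) = f(1.185000) = 0.097901
  f(a) × f(c) < 0, new interval: [0.590000, 1.185000]
Iteration 2:
  c_2 = (0.590000 + 1.185000)/2 = 0.887500
  f(c_2) = f(0.887500) = -0.311747
  f(a) × f(c) ≥ 0, new interval: [0.887500, 1.185000]
Iteration 3:
  c_3 = (0.887500 + 1.185000)/2 = 1.036250
  f(c_3) = f(1.036250) = -0.108307
  f(a) × f(c) ≥ 0, new interval: [1.036250, 1.185000]
Iteration 4:
  c_4 = (1.036250 + 1.185000)/2 = 1.110625
  f(c_4) = f(1.110625) = -0.004906
  f(a) × f(c) ≥ 0, new interval: [1.110625, 1.185000]
Iteration 5:
  c_5 = (1.110625 + 1.185000)/2 = 1.147813
  f(c_5) = f(1.147813) = 0.046654
  f(a) × f(c) < 0, new interval: [1.110625, 1.147813]
Iteration 6:
  c_6 = (1.110625 + 1.147813)/2 = 1.129219
  f(c_6) = f(1.129219) = 0.020902
  f(a) × f(c) < 0, new interval: [1.110625, 1.129219]

After 6 iteration(s), the approximation is c_6 = 1.129219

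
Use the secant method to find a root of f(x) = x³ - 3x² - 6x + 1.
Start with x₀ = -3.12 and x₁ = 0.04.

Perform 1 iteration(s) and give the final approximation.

f(x) = x³ - 3x² - 6x + 1
x₀ = -3.12, x₁ = 0.04

Secant formula: x_{n+1} = x_n - f(x_n)(x_n - x_{n-1})/(f(x_n) - f(x_{n-1}))

Iteration 1:
  f(-3.120000) = -39.854528
  f(0.040000) = 0.755264
  x_2 = 0.040000 - 0.755264×(0.040000 - (-3.120000))/(0.755264 - (-39.854528))
       = -0.018770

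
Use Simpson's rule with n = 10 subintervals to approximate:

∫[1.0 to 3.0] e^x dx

f(x) = e^x
a = 1.0, b = 3.0, n = 10
h = (b - a)/n = 0.200000

Simpson's rule: (h/3)[f(x₀) + 4f(x₁) + 2f(x₂) + ... + f(xₙ)]

x_0 = 1.0000, f(x_0) = 2.718282, coefficient = 1
x_1 = 1.2000, f(x_1) = 3.320117, coefficient = 4
x_2 = 1.4000, f(x_2) = 4.055200, coefficient = 2
x_3 = 1.6000, f(x_3) = 4.953032, coefficient = 4
x_4 = 1.8000, f(x_4) = 6.049647, coefficient = 2
x_5 = 2.0000, f(x_5) = 7.389056, coefficient = 4
x_6 = 2.2000, f(x_6) = 9.025013, coefficient = 2
x_7 = 2.4000, f(x_7) = 11.023176, coefficient = 4
x_8 = 2.6000, f(x_8) = 13.463738, coefficient = 2
x_9 = 2.8000, f(x_9) = 16.444647, coefficient = 4
x_10 = 3.0000, f(x_10) = 20.085537, coefficient = 1

I ≈ (0.200000/3) × 260.511131 = 17.367409
Exact value: 17.367255
Error: 0.000154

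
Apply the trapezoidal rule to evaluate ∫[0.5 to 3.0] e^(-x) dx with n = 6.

f(x) = e^(-x)
a = 0.5, b = 3.0, n = 6
h = (b - a)/n = 0.416667

Trapezoidal rule: (h/2)[f(x₀) + 2f(x₁) + 2f(x₂) + ... + f(xₙ)]

x_0 = 0.5000, f(x_0) = 0.606531, coefficient = 1
x_1 = 0.9167, f(x_1) = 0.399850, coefficient = 2
x_2 = 1.3333, f(x_2) = 0.263597, coefficient = 2
x_3 = 1.7500, f(x_3) = 0.173774, coefficient = 2
x_4 = 2.1667, f(x_4) = 0.114559, coefficient = 2
x_5 = 2.5833, f(x_5) = 0.075522, coefficient = 2
x_6 = 3.0000, f(x_6) = 0.049787, coefficient = 1

I ≈ (0.416667/2) × 2.710921 = 0.564775
Exact value: 0.556744
Error: 0.008032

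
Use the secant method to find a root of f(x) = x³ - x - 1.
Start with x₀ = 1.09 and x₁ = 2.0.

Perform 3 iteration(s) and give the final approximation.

f(x) = x³ - x - 1
x₀ = 1.09, x₁ = 2.0

Secant formula: x_{n+1} = x_n - f(x_n)(x_n - x_{n-1})/(f(x_n) - f(x_{n-1}))

Iteration 1:
  f(1.090000) = -0.794971
  f(2.000000) = 5.000000
  x_2 = 2.000000 - 5.000000×(2.000000 - 1.090000)/(5.000000 - (-0.794971))
       = 1.214836
Iteration 2:
  f(2.000000) = 5.000000
  f(1.214836) = -0.421947
  x_3 = 1.214836 - (-0.421947)×(1.214836 - 2.000000)/(-0.421947 - 5.000000)
       = 1.275940
Iteration 3:
  f(1.214836) = -0.421947
  f(1.275940) = -0.198682
  x_4 = 1.275940 - (-0.198682)×(1.275940 - 1.214836)/(-0.198682 - (-0.421947))
       = 1.330315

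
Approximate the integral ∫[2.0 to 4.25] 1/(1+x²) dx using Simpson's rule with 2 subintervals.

f(x) = 1/(1+x²)
a = 2.0, b = 4.25, n = 2
h = (b - a)/n = 1.125000

Simpson's rule: (h/3)[f(x₀) + 4f(x₁) + 2f(x₂) + ... + f(xₙ)]

x_0 = 2.0000, f(x_0) = 0.200000, coefficient = 1
x_1 = 3.1250, f(x_1) = 0.092888, coefficient = 4
x_2 = 4.2500, f(x_2) = 0.052459, coefficient = 1

I ≈ (1.125000/3) × 0.624012 = 0.234004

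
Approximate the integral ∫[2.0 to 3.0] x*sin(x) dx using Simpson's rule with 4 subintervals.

f(x) = x*sin(x)
a = 2.0, b = 3.0, n = 4
h = (b - a)/n = 0.250000

Simpson's rule: (h/3)[f(x₀) + 4f(x₁) + 2f(x₂) + ... + f(xₙ)]

x_0 = 2.0000, f(x_0) = 1.818595, coefficient = 1
x_1 = 2.2500, f(x_1) = 1.750665, coefficient = 4
x_2 = 2.5000, f(x_2) = 1.496180, coefficient = 2
x_3 = 2.7500, f(x_3) = 1.049568, coefficient = 4
x_4 = 3.0000, f(x_4) = 0.423360, coefficient = 1

I ≈ (0.250000/3) × 16.435245 = 1.369604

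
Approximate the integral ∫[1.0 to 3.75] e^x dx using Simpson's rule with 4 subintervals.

f(x) = e^x
a = 1.0, b = 3.75, n = 4
h = (b - a)/n = 0.687500

Simpson's rule: (h/3)[f(x₀) + 4f(x₁) + 2f(x₂) + ... + f(xₙ)]

x_0 = 1.0000, f(x_0) = 2.718282, coefficient = 1
x_1 = 1.6875, f(x_1) = 5.405949, coefficient = 4
x_2 = 2.3750, f(x_2) = 10.751013, coefficient = 2
x_3 = 3.0625, f(x_3) = 21.380943, coefficient = 4
x_4 = 3.7500, f(x_4) = 42.521082, coefficient = 1

I ≈ (0.687500/3) × 173.888957 = 39.849553
Exact value: 39.802800
Error: 0.046752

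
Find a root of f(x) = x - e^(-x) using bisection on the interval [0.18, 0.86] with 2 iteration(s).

f(x) = x - e^(-x)
Initial interval: [0.18, 0.86]

Iteration 1:
  c_1 = (0.180000 + 0.860000)/2 = 0.520000
  f(c_1) = f(0.520000) = -0.074521
  f(a) × f(c) ≥ 0, new interval: [0.520000, 0.860000]
Iteration 2:
  c_2 = (0.520000 + 0.860000)/2 = 0.690000
  f(c_2) = f(0.690000) = 0.188424
  f(a) × f(c) < 0, new interval: [0.520000, 0.690000]

After 2 iteration(s), the approximation is c_2 = 0.690000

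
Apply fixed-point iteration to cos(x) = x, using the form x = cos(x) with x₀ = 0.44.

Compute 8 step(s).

Equation: cos(x) = x
Fixed-point form: x = cos(x)
x₀ = 0.44

x_1 = g(0.440000) = 0.904752
x_2 = g(0.904752) = 0.617881
x_3 = g(0.617881) = 0.815108
x_4 = g(0.815108) = 0.685790
x_5 = g(0.685790) = 0.773919
x_6 = g(0.773919) = 0.715177
x_7 = g(0.715177) = 0.754977
x_8 = g(0.754977) = 0.728287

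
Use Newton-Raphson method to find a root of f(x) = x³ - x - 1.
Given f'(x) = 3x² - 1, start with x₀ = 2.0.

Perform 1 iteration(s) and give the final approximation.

f(x) = x³ - x - 1
f'(x) = 3x² - 1
x₀ = 2.0

Newton-Raphson formula: x_{n+1} = x_n - f(x_n)/f'(x_n)

Iteration 1:
  f(2.000000) = 5.000000
  f'(2.000000) = 11.000000
  x_1 = 2.000000 - 5.000000/11.000000 = 1.545455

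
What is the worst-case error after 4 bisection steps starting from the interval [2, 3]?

Bisection error bound: |error| ≤ (b-a)/2^n
|error| ≤ (3 - 2)/2^4 = 1/2^4
|error| ≤ 0.0625000000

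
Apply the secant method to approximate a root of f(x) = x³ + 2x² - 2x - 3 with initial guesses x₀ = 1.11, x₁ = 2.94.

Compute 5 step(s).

f(x) = x³ + 2x² - 2x - 3
x₀ = 1.11, x₁ = 2.94

Secant formula: x_{n+1} = x_n - f(x_n)(x_n - x_{n-1})/(f(x_n) - f(x_{n-1}))

Iteration 1:
  f(1.110000) = -1.388169
  f(2.940000) = 33.819384
  x_2 = 2.940000 - 33.819384×(2.940000 - 1.110000)/(33.819384 - (-1.388169))
       = 1.182154
Iteration 2:
  f(2.940000) = 33.819384
  f(1.182154) = -0.917289
  x_3 = 1.182154 - (-0.917289)×(1.182154 - 2.940000)/(-0.917289 - 33.819384)
       = 1.228573
Iteration 3:
  f(1.182154) = -0.917289
  f(1.228573) = -0.583966
  x_4 = 1.228573 - (-0.583966)×(1.228573 - 1.182154)/(-0.583966 - (-0.917289))
       = 1.309897
Iteration 4:
  f(1.228573) = -0.583966
  f(1.309897) = 0.059430
  x_5 = 1.309897 - 0.059430×(1.309897 - 1.228573)/(0.059430 - (-0.583966))
       = 1.302385
Iteration 5:
  f(1.309897) = 0.059430
  f(1.302385) = -0.003239
  x_6 = 1.302385 - (-0.003239)×(1.302385 - 1.309897)/(-0.003239 - 0.059430)
       = 1.302774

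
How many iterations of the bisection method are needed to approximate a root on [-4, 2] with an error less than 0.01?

We need (b-a)/2^n ≤ 0.01
(2 - (-4))/2^n ≤ 0.01
6/2^n ≤ 0.01
2^n ≥ 600
n ≥ log₂(600) = 9.23
n ≥ 10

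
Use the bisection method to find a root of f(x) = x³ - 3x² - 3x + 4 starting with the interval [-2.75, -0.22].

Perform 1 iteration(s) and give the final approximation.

f(x) = x³ - 3x² - 3x + 4
Initial interval: [-2.75, -0.22]

Iteration 1:
  c_1 = (-2.750000 + (-0.220000))/2 = -1.485000
  f(c_1) = f(-1.485000) = -1.435434
  f(a) × f(c) ≥ 0, new interval: [-1.485000, -0.220000]

After 1 iteration(s), the approximation is c_1 = -1.485000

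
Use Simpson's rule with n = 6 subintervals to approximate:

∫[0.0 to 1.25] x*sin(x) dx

f(x) = x*sin(x)
a = 0.0, b = 1.25, n = 6
h = (b - a)/n = 0.208333

Simpson's rule: (h/3)[f(x₀) + 4f(x₁) + 2f(x₂) + ... + f(xₙ)]

x_0 = 0.0000, f(x_0) = 0.000000, coefficient = 1
x_1 = 0.2083, f(x_1) = 0.043089, coefficient = 4
x_2 = 0.4167, f(x_2) = 0.168631, coefficient = 2
x_3 = 0.6250, f(x_3) = 0.365686, coefficient = 4
x_4 = 0.8333, f(x_4) = 0.616814, coefficient = 2
x_5 = 1.0417, f(x_5) = 0.899215, coefficient = 4
x_6 = 1.2500, f(x_6) = 1.186231, coefficient = 1

I ≈ (0.208333/3) × 7.989084 = 0.554797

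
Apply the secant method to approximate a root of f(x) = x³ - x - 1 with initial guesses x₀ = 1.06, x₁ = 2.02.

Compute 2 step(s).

f(x) = x³ - x - 1
x₀ = 1.06, x₁ = 2.02

Secant formula: x_{n+1} = x_n - f(x_n)(x_n - x_{n-1})/(f(x_n) - f(x_{n-1}))

Iteration 1:
  f(1.060000) = -0.868984
  f(2.020000) = 5.222408
  x_2 = 2.020000 - 5.222408×(2.020000 - 1.060000)/(5.222408 - (-0.868984))
       = 1.196951
Iteration 2:
  f(2.020000) = 5.222408
  f(1.196951) = -0.482088
  x_3 = 1.196951 - (-0.482088)×(1.196951 - 2.020000)/(-0.482088 - 5.222408)
       = 1.266507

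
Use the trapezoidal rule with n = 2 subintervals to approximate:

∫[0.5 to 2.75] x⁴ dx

f(x) = x⁴
a = 0.5, b = 2.75, n = 2
h = (b - a)/n = 1.125000

Trapezoidal rule: (h/2)[f(x₀) + 2f(x₁) + 2f(x₂) + ... + f(xₙ)]

x_0 = 0.5000, f(x_0) = 0.062500, coefficient = 1
x_1 = 1.6250, f(x_1) = 6.972900, coefficient = 2
x_2 = 2.7500, f(x_2) = 57.191406, coefficient = 1

I ≈ (1.125000/2) × 71.199707 = 40.049835
Exact value: 31.449023
Error: 8.600812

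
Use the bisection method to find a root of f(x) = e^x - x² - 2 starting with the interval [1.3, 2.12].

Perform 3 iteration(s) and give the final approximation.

f(x) = e^x - x² - 2
Initial interval: [1.3, 2.12]

Iteration 1:
  c_1 = (1.300000 + 2.120000)/2 = 1.710000
  f(c_1) = f(1.710000) = 0.604861
  f(a) × f(c) < 0, new interval: [1.300000, 1.710000]
Iteration 2:
  c_2 = (1.300000 + 1.710000)/2 = 1.505000
  f(c_2) = f(1.505000) = 0.239129
  f(a) × f(c) < 0, new interval: [1.300000, 1.505000]
Iteration 3:
  c_3 = (1.300000 + 1.505000)/2 = 1.402500
  f(c_3) = f(1.402500) = 0.098344
  f(a) × f(c) < 0, new interval: [1.300000, 1.402500]

After 3 iteration(s), the approximation is c_3 = 1.402500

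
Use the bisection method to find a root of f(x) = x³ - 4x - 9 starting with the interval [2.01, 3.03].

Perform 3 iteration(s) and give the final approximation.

f(x) = x³ - 4x - 9
Initial interval: [2.01, 3.03]

Iteration 1:
  c_1 = (2.010000 + 3.030000)/2 = 2.520000
  f(c_1) = f(2.520000) = -3.076992
  f(a) × f(c) ≥ 0, new interval: [2.520000, 3.030000]
Iteration 2:
  c_2 = (2.520000 + 3.030000)/2 = 2.775000
  f(c_2) = f(2.775000) = 1.269234
  f(a) × f(c) < 0, new interval: [2.520000, 2.775000]
Iteration 3:
  c_3 = (2.520000 + 2.775000)/2 = 2.647500
  f(c_3) = f(2.647500) = -1.032994
  f(a) × f(c) ≥ 0, new interval: [2.647500, 2.775000]

After 3 iteration(s), the approximation is c_3 = 2.647500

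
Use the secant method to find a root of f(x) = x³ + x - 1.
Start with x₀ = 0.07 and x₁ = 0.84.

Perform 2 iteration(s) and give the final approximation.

f(x) = x³ + x - 1
x₀ = 0.07, x₁ = 0.84

Secant formula: x_{n+1} = x_n - f(x_n)(x_n - x_{n-1})/(f(x_n) - f(x_{n-1}))

Iteration 1:
  f(0.070000) = -0.929657
  f(0.840000) = 0.432704
  x_2 = 0.840000 - 0.432704×(0.840000 - 0.070000)/(0.432704 - (-0.929657))
       = 0.595438
Iteration 2:
  f(0.840000) = 0.432704
  f(0.595438) = -0.193452
  x_3 = 0.595438 - (-0.193452)×(0.595438 - 0.840000)/(-0.193452 - 0.432704)
       = 0.670996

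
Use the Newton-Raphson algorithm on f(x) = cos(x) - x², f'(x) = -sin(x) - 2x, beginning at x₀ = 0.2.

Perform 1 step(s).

f(x) = cos(x) - x²
f'(x) = -sin(x) - 2x
x₀ = 0.2

Newton-Raphson formula: x_{n+1} = x_n - f(x_n)/f'(x_n)

Iteration 1:
  f(0.200000) = 0.940067
  f'(0.200000) = -0.598669
  x_1 = 0.200000 - 0.940067/(-0.598669) = 1.770260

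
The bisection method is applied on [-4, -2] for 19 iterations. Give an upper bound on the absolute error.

Bisection error bound: |error| ≤ (b-a)/2^n
|error| ≤ (-2 - (-4))/2^19 = 2/2^19
|error| ≤ 0.0000038147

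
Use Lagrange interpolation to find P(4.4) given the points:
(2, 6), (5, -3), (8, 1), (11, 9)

Lagrange interpolation formula:
P(x) = Σ yᵢ × Lᵢ(x)
where Lᵢ(x) = Π_{j≠i} (x - xⱼ)/(xᵢ - xⱼ)

L_0(4.4) = (4.4 - 5)/(2 - 5) × (4.4 - 8)/(2 - 8) × (4.4 - 11)/(2 - 11) = 0.088000
L_1(4.4) = (4.4 - 2)/(5 - 2) × (4.4 - 8)/(5 - 8) × (4.4 - 11)/(5 - 11) = 1.056000
L_2(4.4) = (4.4 - 2)/(8 - 2) × (4.4 - 5)/(8 - 5) × (4.4 - 11)/(8 - 11) = -0.176000
L_3(4.4) = (4.4 - 2)/(11 - 2) × (4.4 - 5)/(11 - 5) × (4.4 - 8)/(11 - 8) = 0.032000

P(4.4) = 6×L_0(4.4) + (-3)×L_1(4.4) + 1×L_2(4.4) + 9×L_3(4.4)
P(4.4) = -2.528000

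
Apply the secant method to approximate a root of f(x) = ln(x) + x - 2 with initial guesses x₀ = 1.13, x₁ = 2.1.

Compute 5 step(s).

f(x) = ln(x) + x - 2
x₀ = 1.13, x₁ = 2.1

Secant formula: x_{n+1} = x_n - f(x_n)(x_n - x_{n-1})/(f(x_n) - f(x_{n-1}))

Iteration 1:
  f(1.130000) = -0.747782
  f(2.100000) = 0.841937
  x_2 = 2.100000 - 0.841937×(2.100000 - 1.130000)/(0.841937 - (-0.747782))
       = 1.586275
Iteration 2:
  f(2.100000) = 0.841937
  f(1.586275) = 0.047663
  x_3 = 1.586275 - 0.047663×(1.586275 - 2.100000)/(0.047663 - 0.841937)
       = 1.555447
Iteration 3:
  f(1.586275) = 0.047663
  f(1.555447) = -0.002790
  x_4 = 1.555447 - (-0.002790)×(1.555447 - 1.586275)/(-0.002790 - 0.047663)
       = 1.557152
Iteration 4:
  f(1.555447) = -0.002790
  f(1.557152) = 0.000010
  x_5 = 1.557152 - 0.000010×(1.557152 - 1.555447)/(0.000010 - (-0.002790))
       = 1.557146
Iteration 5:
  f(1.557152) = 0.000010
  f(1.557146) = 0.000000
  x_6 = 1.557146 - 0.000000×(1.557146 - 1.557152)/(0.000000 - 0.000010)
       = 1.557146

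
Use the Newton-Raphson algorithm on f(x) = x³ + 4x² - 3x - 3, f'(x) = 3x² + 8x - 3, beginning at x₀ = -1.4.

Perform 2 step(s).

f(x) = x³ + 4x² - 3x - 3
f'(x) = 3x² + 8x - 3
x₀ = -1.4

Newton-Raphson formula: x_{n+1} = x_n - f(x_n)/f'(x_n)

Iteration 1:
  f(-1.400000) = 6.296000
  f'(-1.400000) = -8.320000
  x_1 = -1.400000 - 6.296000/(-8.320000) = -0.643269
Iteration 2:
  f(-0.643269) = 0.318807
  f'(-0.643269) = -6.904768
  x_2 = -0.643269 - 0.318807/(-6.904768) = -0.597097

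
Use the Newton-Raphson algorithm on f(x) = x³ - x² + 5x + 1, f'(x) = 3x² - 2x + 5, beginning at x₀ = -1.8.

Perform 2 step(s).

f(x) = x³ - x² + 5x + 1
f'(x) = 3x² - 2x + 5
x₀ = -1.8

Newton-Raphson formula: x_{n+1} = x_n - f(x_n)/f'(x_n)

Iteration 1:
  f(-1.800000) = -17.072000
  f'(-1.800000) = 18.320000
  x_1 = -1.800000 - (-17.072000)/18.320000 = -0.868122
Iteration 2:
  f(-0.868122) = -4.748496
  f'(-0.868122) = 8.997153
  x_2 = -0.868122 - (-4.748496)/8.997153 = -0.340345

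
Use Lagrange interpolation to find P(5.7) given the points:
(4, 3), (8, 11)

Lagrange interpolation formula:
P(x) = Σ yᵢ × Lᵢ(x)
where Lᵢ(x) = Π_{j≠i} (x - xⱼ)/(xᵢ - xⱼ)

L_0(5.7) = (5.7 - 8)/(4 - 8) = 0.575000
L_1(5.7) = (5.7 - 4)/(8 - 4) = 0.425000

P(5.7) = 3×L_0(5.7) + 11×L_1(5.7)
P(5.7) = 6.400000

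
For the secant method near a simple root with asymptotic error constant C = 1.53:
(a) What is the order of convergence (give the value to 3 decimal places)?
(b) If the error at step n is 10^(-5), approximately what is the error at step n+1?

(a) Secant method has superlinear convergence with order φ = (1+√5)/2 ≈ 1.618.
    This means |e_{n+1}| ≈ C|e_n|^1.618.

(b) With |e_n| = 10^(-5) and C = 1.53:
    |e_{n+1}| ≈ 1.53 × (10^(-5))^1.618 = 1.53 × 10^(-8.09)

(a) ≈ 1.618 (golden ratio); (b) |e_{n+1}| ≈ 1.243e-08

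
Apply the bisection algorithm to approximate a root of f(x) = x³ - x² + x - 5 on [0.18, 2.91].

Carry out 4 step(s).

f(x) = x³ - x² + x - 5
Initial interval: [0.18, 2.91]

Iteration 1:
  c_1 = (0.180000 + 2.910000)/2 = 1.545000
  f(c_1) = f(1.545000) = -2.154071
  f(a) × f(c) ≥ 0, new interval: [1.545000, 2.910000]
Iteration 2:
  c_2 = (1.545000 + 2.910000)/2 = 2.227500
  f(c_2) = f(2.227500) = 3.318056
  f(a) × f(c) < 0, new interval: [1.545000, 2.227500]
Iteration 3:
  c_3 = (1.545000 + 2.227500)/2 = 1.886250
  f(c_3) = f(1.886250) = 0.039473
  f(a) × f(c) < 0, new interval: [1.545000, 1.886250]
Iteration 4:
  c_4 = (1.545000 + 1.886250)/2 = 1.715625
  f(c_4) = f(1.715625) = -1.178026
  f(a) × f(c) ≥ 0, new interval: [1.715625, 1.886250]

After 4 iteration(s), the approximation is c_4 = 1.715625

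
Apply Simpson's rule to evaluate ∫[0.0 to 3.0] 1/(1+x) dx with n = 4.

f(x) = 1/(1+x)
a = 0.0, b = 3.0, n = 4
h = (b - a)/n = 0.750000

Simpson's rule: (h/3)[f(x₀) + 4f(x₁) + 2f(x₂) + ... + f(xₙ)]

x_0 = 0.0000, f(x_0) = 1.000000, coefficient = 1
x_1 = 0.7500, f(x_1) = 0.571429, coefficient = 4
x_2 = 1.5000, f(x_2) = 0.400000, coefficient = 2
x_3 = 2.2500, f(x_3) = 0.307692, coefficient = 4
x_4 = 3.0000, f(x_4) = 0.250000, coefficient = 1

I ≈ (0.750000/3) × 5.566484 = 1.391621
Exact value: 1.386294
Error: 0.005327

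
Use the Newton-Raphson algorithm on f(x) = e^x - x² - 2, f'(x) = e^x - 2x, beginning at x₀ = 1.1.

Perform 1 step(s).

f(x) = e^x - x² - 2
f'(x) = e^x - 2x
x₀ = 1.1

Newton-Raphson formula: x_{n+1} = x_n - f(x_n)/f'(x_n)

Iteration 1:
  f(1.100000) = -0.205834
  f'(1.100000) = 0.804166
  x_1 = 1.100000 - (-0.205834)/0.804166 = 1.355960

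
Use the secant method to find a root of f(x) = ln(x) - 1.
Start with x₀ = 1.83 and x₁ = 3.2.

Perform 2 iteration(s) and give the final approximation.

f(x) = ln(x) - 1
x₀ = 1.83, x₁ = 3.2

Secant formula: x_{n+1} = x_n - f(x_n)(x_n - x_{n-1})/(f(x_n) - f(x_{n-1}))

Iteration 1:
  f(1.830000) = -0.395684
  f(3.200000) = 0.163151
  x_2 = 3.200000 - 0.163151×(3.200000 - 1.830000)/(0.163151 - (-0.395684))
       = 2.800031
Iteration 2:
  f(3.200000) = 0.163151
  f(2.800031) = 0.029630
  x_3 = 2.800031 - 0.029630×(2.800031 - 3.200000)/(0.029630 - 0.163151)
       = 2.711271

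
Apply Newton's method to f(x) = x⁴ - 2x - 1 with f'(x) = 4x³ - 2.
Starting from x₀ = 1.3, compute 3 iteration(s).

f(x) = x⁴ - 2x - 1
f'(x) = 4x³ - 2
x₀ = 1.3

Newton-Raphson formula: x_{n+1} = x_n - f(x_n)/f'(x_n)

Iteration 1:
  f(1.300000) = -0.743900
  f'(1.300000) = 6.788000
  x_1 = 1.300000 - (-0.743900)/6.788000 = 1.409590
Iteration 2:
  f(1.409590) = 0.128771
  f'(1.409590) = 9.203116
  x_2 = 1.409590 - 0.128771/9.203116 = 1.395598
Iteration 3:
  f(1.395598) = 0.002319
  f'(1.395598) = 8.872799
  x_3 = 1.395598 - 0.002319/8.872799 = 1.395337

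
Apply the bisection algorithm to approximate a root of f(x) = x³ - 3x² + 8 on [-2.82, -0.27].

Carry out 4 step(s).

f(x) = x³ - 3x² + 8
Initial interval: [-2.82, -0.27]

Iteration 1:
  c_1 = (-2.820000 + (-0.270000))/2 = -1.545000
  f(c_1) = f(-1.545000) = -2.849029
  f(a) × f(c) ≥ 0, new interval: [-1.545000, -0.270000]
Iteration 2:
  c_2 = (-1.545000 + (-0.270000))/2 = -0.907500
  f(c_2) = f(-0.907500) = 4.781954
  f(a) × f(c) < 0, new interval: [-1.545000, -0.907500]
Iteration 3:
  c_3 = (-1.545000 + (-0.907500))/2 = -1.226250
  f(c_3) = f(-1.226250) = 1.645034
  f(a) × f(c) < 0, new interval: [-1.545000, -1.226250]
Iteration 4:
  c_4 = (-1.545000 + (-1.226250))/2 = -1.385625
  f(c_4) = f(-1.385625) = -0.420210
  f(a) × f(c) ≥ 0, new interval: [-1.385625, -1.226250]

After 4 iteration(s), the approximation is c_4 = -1.385625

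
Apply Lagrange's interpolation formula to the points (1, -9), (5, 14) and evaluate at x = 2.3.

Lagrange interpolation formula:
P(x) = Σ yᵢ × Lᵢ(x)
where Lᵢ(x) = Π_{j≠i} (x - xⱼ)/(xᵢ - xⱼ)

L_0(2.3) = (2.3 - 5)/(1 - 5) = 0.675000
L_1(2.3) = (2.3 - 1)/(5 - 1) = 0.325000

P(2.3) = (-9)×L_0(2.3) + 14×L_1(2.3)
P(2.3) = -1.525000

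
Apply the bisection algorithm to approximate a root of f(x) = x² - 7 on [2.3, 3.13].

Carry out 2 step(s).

f(x) = x² - 7
Initial interval: [2.3, 3.13]

Iteration 1:
  c_1 = (2.300000 + 3.130000)/2 = 2.715000
  f(c_1) = f(2.715000) = 0.371225
  f(a) × f(c) < 0, new interval: [2.300000, 2.715000]
Iteration 2:
  c_2 = (2.300000 + 2.715000)/2 = 2.507500
  f(c_2) = f(2.507500) = -0.712444
  f(a) × f(c) ≥ 0, new interval: [2.507500, 2.715000]

After 2 iteration(s), the approximation is c_2 = 2.507500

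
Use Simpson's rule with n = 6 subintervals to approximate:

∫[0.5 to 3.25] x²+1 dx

f(x) = x²+1
a = 0.5, b = 3.25, n = 6
h = (b - a)/n = 0.458333

Simpson's rule: (h/3)[f(x₀) + 4f(x₁) + 2f(x₂) + ... + f(xₙ)]

x_0 = 0.5000, f(x_0) = 1.250000, coefficient = 1
x_1 = 0.9583, f(x_1) = 1.918403, coefficient = 4
x_2 = 1.4167, f(x_2) = 3.006944, coefficient = 2
x_3 = 1.8750, f(x_3) = 4.515625, coefficient = 4
x_4 = 2.3333, f(x_4) = 6.444444, coefficient = 2
x_5 = 2.7917, f(x_5) = 8.793403, coefficient = 4
x_6 = 3.2500, f(x_6) = 11.562500, coefficient = 1

I ≈ (0.458333/3) × 92.625000 = 14.151042
Exact value: 14.151042
Error: 0.000000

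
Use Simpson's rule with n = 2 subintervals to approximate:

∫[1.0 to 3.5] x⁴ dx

f(x) = x⁴
a = 1.0, b = 3.5, n = 2
h = (b - a)/n = 1.250000

Simpson's rule: (h/3)[f(x₀) + 4f(x₁) + 2f(x₂) + ... + f(xₙ)]

x_0 = 1.0000, f(x_0) = 1.000000, coefficient = 1
x_1 = 2.2500, f(x_1) = 25.628906, coefficient = 4
x_2 = 3.5000, f(x_2) = 150.062500, coefficient = 1

I ≈ (1.250000/3) × 253.578125 = 105.657552
Exact value: 104.843750
Error: 0.813802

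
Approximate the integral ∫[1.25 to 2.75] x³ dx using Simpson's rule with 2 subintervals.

f(x) = x³
a = 1.25, b = 2.75, n = 2
h = (b - a)/n = 0.750000

Simpson's rule: (h/3)[f(x₀) + 4f(x₁) + 2f(x₂) + ... + f(xₙ)]

x_0 = 1.2500, f(x_0) = 1.953125, coefficient = 1
x_1 = 2.0000, f(x_1) = 8.000000, coefficient = 4
x_2 = 2.7500, f(x_2) = 20.796875, coefficient = 1

I ≈ (0.750000/3) × 54.750000 = 13.687500
Exact value: 13.687500
Error: 0.000000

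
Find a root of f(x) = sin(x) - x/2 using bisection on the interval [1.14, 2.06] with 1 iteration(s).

f(x) = sin(x) - x/2
Initial interval: [1.14, 2.06]

Iteration 1:
  c_1 = (1.140000 + 2.060000)/2 = 1.600000
  f(c_1) = f(1.600000) = 0.199574
  f(a) × f(c) ≥ 0, new interval: [1.600000, 2.060000]

After 1 iteration(s), the approximation is c_1 = 1.600000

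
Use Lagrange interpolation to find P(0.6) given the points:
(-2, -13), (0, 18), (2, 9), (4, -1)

Lagrange interpolation formula:
P(x) = Σ yᵢ × Lᵢ(x)
where Lᵢ(x) = Π_{j≠i} (x - xⱼ)/(xᵢ - xⱼ)

L_0(0.6) = (0.6 - 0)/(-2 - 0) × (0.6 - 2)/(-2 - 2) × (0.6 - 4)/(-2 - 4) = -0.059500
L_1(0.6) = (0.6 - (-2))/(0 - (-2)) × (0.6 - 2)/(0 - 2) × (0.6 - 4)/(0 - 4) = 0.773500
L_2(0.6) = (0.6 - (-2))/(2 - (-2)) × (0.6 - 0)/(2 - 0) × (0.6 - 4)/(2 - 4) = 0.331500
L_3(0.6) = (0.6 - (-2))/(4 - (-2)) × (0.6 - 0)/(4 - 0) × (0.6 - 2)/(4 - 2) = -0.045500

P(0.6) = (-13)×L_0(0.6) + 18×L_1(0.6) + 9×L_2(0.6) + (-1)×L_3(0.6)
P(0.6) = 17.725500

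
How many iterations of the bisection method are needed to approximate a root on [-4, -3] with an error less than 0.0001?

We need (b-a)/2^n ≤ 0.0001
(-3 - (-4))/2^n ≤ 0.0001
1/2^n ≤ 0.0001
2^n ≥ 10000
n ≥ log₂(10000) = 13.29
n ≥ 14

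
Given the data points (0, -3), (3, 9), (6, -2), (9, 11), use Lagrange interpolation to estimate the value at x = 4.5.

Lagrange interpolation formula:
P(x) = Σ yᵢ × Lᵢ(x)
where Lᵢ(x) = Π_{j≠i} (x - xⱼ)/(xᵢ - xⱼ)

L_0(4.5) = (4.5 - 3)/(0 - 3) × (4.5 - 6)/(0 - 6) × (4.5 - 9)/(0 - 9) = -0.062500
L_1(4.5) = (4.5 - 0)/(3 - 0) × (4.5 - 6)/(3 - 6) × (4.5 - 9)/(3 - 9) = 0.562500
L_2(4.5) = (4.5 - 0)/(6 - 0) × (4.5 - 3)/(6 - 3) × (4.5 - 9)/(6 - 9) = 0.562500
L_3(4.5) = (4.5 - 0)/(9 - 0) × (4.5 - 3)/(9 - 3) × (4.5 - 6)/(9 - 6) = -0.062500

P(4.5) = (-3)×L_0(4.5) + 9×L_1(4.5) + (-2)×L_2(4.5) + 11×L_3(4.5)
P(4.5) = 3.437500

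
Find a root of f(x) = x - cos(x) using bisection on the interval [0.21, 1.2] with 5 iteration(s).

f(x) = x - cos(x)
Initial interval: [0.21, 1.2]

Iteration 1:
  c_1 = (0.210000 + 1.200000)/2 = 0.705000
  f(c_1) = f(0.705000) = -0.056612
  f(a) × f(c) ≥ 0, new interval: [0.705000, 1.200000]
Iteration 2:
  c_2 = (0.705000 + 1.200000)/2 = 0.952500
  f(c_2) = f(0.952500) = 0.372852
  f(a) × f(c) < 0, new interval: [0.705000, 0.952500]
Iteration 3:
  c_3 = (0.705000 + 0.952500)/2 = 0.828750
  f(c_3) = f(0.828750) = 0.152952
  f(a) × f(c) < 0, new interval: [0.705000, 0.828750]
Iteration 4:
  c_4 = (0.705000 + 0.828750)/2 = 0.766875
  f(c_4) = f(0.766875) = 0.046792
  f(a) × f(c) < 0, new interval: [0.705000, 0.766875]
Iteration 5:
  c_5 = (0.705000 + 0.766875)/2 = 0.735937
  f(c_5) = f(0.735937) = -0.005264
  f(a) × f(c) ≥ 0, new interval: [0.735937, 0.766875]

After 5 iteration(s), the approximation is c_5 = 0.735937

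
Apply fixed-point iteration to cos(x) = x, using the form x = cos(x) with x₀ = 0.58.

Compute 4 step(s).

Equation: cos(x) = x
Fixed-point form: x = cos(x)
x₀ = 0.58

x_1 = g(0.580000) = 0.836463
x_2 = g(0.836463) = 0.670093
x_3 = g(0.670093) = 0.783764
x_4 = g(0.783764) = 0.708261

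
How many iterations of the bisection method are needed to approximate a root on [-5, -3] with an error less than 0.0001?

We need (b-a)/2^n ≤ 0.0001
(-3 - (-5))/2^n ≤ 0.0001
2/2^n ≤ 0.0001
2^n ≥ 20000
n ≥ log₂(20000) = 14.29
n ≥ 15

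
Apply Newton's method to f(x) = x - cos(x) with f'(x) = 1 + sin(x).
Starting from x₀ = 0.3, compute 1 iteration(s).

f(x) = x - cos(x)
f'(x) = 1 + sin(x)
x₀ = 0.3

Newton-Raphson formula: x_{n+1} = x_n - f(x_n)/f'(x_n)

Iteration 1:
  f(0.300000) = -0.655336
  f'(0.300000) = 1.295520
  x_1 = 0.300000 - (-0.655336)/1.295520 = 0.805848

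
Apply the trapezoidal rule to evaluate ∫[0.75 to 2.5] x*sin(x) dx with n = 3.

f(x) = x*sin(x)
a = 0.75, b = 2.5, n = 3
h = (b - a)/n = 0.583333

Trapezoidal rule: (h/2)[f(x₀) + 2f(x₁) + 2f(x₂) + ... + f(xₙ)]

x_0 = 0.7500, f(x_0) = 0.511229, coefficient = 1
x_1 = 1.3333, f(x_1) = 1.295917, coefficient = 2
x_2 = 1.9167, f(x_2) = 1.803163, coefficient = 2
x_3 = 2.5000, f(x_3) = 1.496180, coefficient = 1

I ≈ (0.583333/2) × 8.205570 = 2.393291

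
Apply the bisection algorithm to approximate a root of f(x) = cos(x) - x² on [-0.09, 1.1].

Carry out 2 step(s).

f(x) = cos(x) - x²
Initial interval: [-0.09, 1.1]

Iteration 1:
  c_1 = (-0.090000 + 1.100000)/2 = 0.505000
  f(c_1) = f(0.505000) = 0.620149
  f(a) × f(c) ≥ 0, new interval: [0.505000, 1.100000]
Iteration 2:
  c_2 = (0.505000 + 1.100000)/2 = 0.802500
  f(c_2) = f(0.802500) = 0.050905
  f(a) × f(c) ≥ 0, new interval: [0.802500, 1.100000]

After 2 iteration(s), the approximation is c_2 = 0.802500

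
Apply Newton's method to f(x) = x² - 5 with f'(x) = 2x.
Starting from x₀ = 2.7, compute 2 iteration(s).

f(x) = x² - 5
f'(x) = 2x
x₀ = 2.7

Newton-Raphson formula: x_{n+1} = x_n - f(x_n)/f'(x_n)

Iteration 1:
  f(2.700000) = 2.290000
  f'(2.700000) = 5.400000
  x_1 = 2.700000 - 2.290000/5.400000 = 2.275926
Iteration 2:
  f(2.275926) = 0.179839
  f'(2.275926) = 4.551852
  x_2 = 2.275926 - 0.179839/4.551852 = 2.236417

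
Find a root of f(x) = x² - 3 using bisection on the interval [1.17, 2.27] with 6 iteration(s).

f(x) = x² - 3
Initial interval: [1.17, 2.27]

Iteration 1:
  c_1 = (1.170000 + 2.270000)/2 = 1.720000
  f(c_1) = f(1.720000) = -0.041600
  f(a) × f(c) ≥ 0, new interval: [1.720000, 2.270000]
Iteration 2:
  c_2 = (1.720000 + 2.270000)/2 = 1.995000
  f(c_2) = f(1.995000) = 0.980025
  f(a) × f(c) < 0, new interval: [1.720000, 1.995000]
Iteration 3:
  c_3 = (1.720000 + 1.995000)/2 = 1.857500
  f(c_3) = f(1.857500) = 0.450306
  f(a) × f(c) < 0, new interval: [1.720000, 1.857500]
Iteration 4:
  c_4 = (1.720000 + 1.857500)/2 = 1.788750
  f(c_4) = f(1.788750) = 0.199627
  f(a) × f(c) < 0, new interval: [1.720000, 1.788750]
Iteration 5:
  c_5 = (1.720000 + 1.788750)/2 = 1.754375
  f(c_5) = f(1.754375) = 0.077832
  f(a) × f(c) < 0, new interval: [1.720000, 1.754375]
Iteration 6:
  c_6 = (1.720000 + 1.754375)/2 = 1.737188
  f(c_6) = f(1.737188) = 0.017820
  f(a) × f(c) < 0, new interval: [1.720000, 1.737188]

After 6 iteration(s), the approximation is c_6 = 1.737188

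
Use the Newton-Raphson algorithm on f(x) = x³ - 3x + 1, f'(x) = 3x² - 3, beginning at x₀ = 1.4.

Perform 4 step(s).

f(x) = x³ - 3x + 1
f'(x) = 3x² - 3
x₀ = 1.4

Newton-Raphson formula: x_{n+1} = x_n - f(x_n)/f'(x_n)

Iteration 1:
  f(1.400000) = -0.456000
  f'(1.400000) = 2.880000
  x_1 = 1.400000 - (-0.456000)/2.880000 = 1.558333
Iteration 2:
  f(1.558333) = 0.109261
  f'(1.558333) = 4.285208
  x_2 = 1.558333 - 0.109261/4.285208 = 1.532836
Iteration 3:
  f(1.532836) = 0.003023
  f'(1.532836) = 4.048759
  x_3 = 1.532836 - 0.003023/4.048759 = 1.532090
Iteration 4:
  f(1.532090) = 0.000003
  f'(1.532090) = 4.041895
  x_4 = 1.532090 - 0.000003/4.041895 = 1.532089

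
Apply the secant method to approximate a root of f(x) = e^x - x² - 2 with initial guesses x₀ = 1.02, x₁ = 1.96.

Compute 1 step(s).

f(x) = e^x - x² - 2
x₀ = 1.02, x₁ = 1.96

Secant formula: x_{n+1} = x_n - f(x_n)(x_n - x_{n-1})/(f(x_n) - f(x_{n-1}))

Iteration 1:
  f(1.020000) = -0.267205
  f(1.960000) = 1.257727
  x_2 = 1.960000 - 1.257727×(1.960000 - 1.020000)/(1.257727 - (-0.267205))
       = 1.184711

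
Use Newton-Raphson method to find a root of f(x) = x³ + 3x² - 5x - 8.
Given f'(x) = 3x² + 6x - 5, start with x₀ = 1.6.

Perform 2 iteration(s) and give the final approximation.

f(x) = x³ + 3x² - 5x - 8
f'(x) = 3x² + 6x - 5
x₀ = 1.6

Newton-Raphson formula: x_{n+1} = x_n - f(x_n)/f'(x_n)

Iteration 1:
  f(1.600000) = -4.224000
  f'(1.600000) = 12.280000
  x_1 = 1.600000 - (-4.224000)/12.280000 = 1.943974
Iteration 2:
  f(1.943974) = 0.963579
  f'(1.943974) = 18.000948
  x_2 = 1.943974 - 0.963579/18.000948 = 1.890445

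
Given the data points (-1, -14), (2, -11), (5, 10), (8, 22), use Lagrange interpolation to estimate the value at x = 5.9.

Lagrange interpolation formula:
P(x) = Σ yᵢ × Lᵢ(x)
where Lᵢ(x) = Π_{j≠i} (x - xⱼ)/(xᵢ - xⱼ)

L_0(5.9) = (5.9 - 2)/(-1 - 2) × (5.9 - 5)/(-1 - 5) × (5.9 - 8)/(-1 - 8) = 0.045500
L_1(5.9) = (5.9 - (-1))/(2 - (-1)) × (5.9 - 5)/(2 - 5) × (5.9 - 8)/(2 - 8) = -0.241500
L_2(5.9) = (5.9 - (-1))/(5 - (-1)) × (5.9 - 2)/(5 - 2) × (5.9 - 8)/(5 - 8) = 1.046500
L_3(5.9) = (5.9 - (-1))/(8 - (-1)) × (5.9 - 2)/(8 - 2) × (5.9 - 5)/(8 - 5) = 0.149500

P(5.9) = (-14)×L_0(5.9) + (-11)×L_1(5.9) + 10×L_2(5.9) + 22×L_3(5.9)
P(5.9) = 15.773500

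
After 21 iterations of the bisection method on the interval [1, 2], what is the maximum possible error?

Bisection error bound: |error| ≤ (b-a)/2^n
|error| ≤ (2 - 1)/2^21 = 1/2^21
|error| ≤ 0.0000004768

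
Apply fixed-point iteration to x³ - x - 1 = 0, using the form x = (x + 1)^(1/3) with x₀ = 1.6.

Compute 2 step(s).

Equation: x³ - x - 1 = 0
Fixed-point form: x = (x + 1)^(1/3)
x₀ = 1.6

x_1 = g(1.600000) = 1.375069
x_2 = g(1.375069) = 1.334214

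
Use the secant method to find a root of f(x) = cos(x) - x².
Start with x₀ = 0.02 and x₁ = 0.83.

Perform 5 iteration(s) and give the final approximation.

f(x) = cos(x) - x²
x₀ = 0.02, x₁ = 0.83

Secant formula: x_{n+1} = x_n - f(x_n)(x_n - x_{n-1})/(f(x_n) - f(x_{n-1}))

Iteration 1:
  f(0.020000) = 0.999400
  f(0.830000) = -0.014024
  x_2 = 0.830000 - (-0.014024)×(0.830000 - 0.020000)/(-0.014024 - 0.999400)
       = 0.818791
Iteration 2:
  f(0.830000) = -0.014024
  f(0.818791) = 0.012686
  x_3 = 0.818791 - 0.012686×(0.818791 - 0.830000)/(0.012686 - (-0.014024))
       = 0.824115
Iteration 3:
  f(0.818791) = 0.012686
  f(0.824115) = 0.000042
  x_4 = 0.824115 - 0.000042×(0.824115 - 0.818791)/(0.000042 - 0.012686)
       = 0.824132
Iteration 4:
  f(0.824115) = 0.000042
  f(0.824132) = 0.000000
  x_5 = 0.824132 - 0.000000×(0.824132 - 0.824115)/(0.000000 - 0.000042)
       = 0.824132
Iteration 5:
  f(0.824132) = 0.000000
  f(0.824132) = 0.000000
  x_6 = 0.824132 - 0.000000×(0.824132 - 0.824132)/(0.000000 - 0.000000)
       = 0.824132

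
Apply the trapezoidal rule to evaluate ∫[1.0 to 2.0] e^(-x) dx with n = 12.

f(x) = e^(-x)
a = 1.0, b = 2.0, n = 12
h = (b - a)/n = 0.083333

Trapezoidal rule: (h/2)[f(x₀) + 2f(x₁) + 2f(x₂) + ... + f(xₙ)]

x_0 = 1.0000, f(x_0) = 0.367879, coefficient = 1
x_1 = 1.0833, f(x_1) = 0.338465, coefficient = 2
x_2 = 1.1667, f(x_2) = 0.311403, coefficient = 2
x_3 = 1.2500, f(x_3) = 0.286505, coefficient = 2
x_4 = 1.3333, f(x_4) = 0.263597, coefficient = 2
x_5 = 1.4167, f(x_5) = 0.242521, coefficient = 2
x_6 = 1.5000, f(x_6) = 0.223130, coefficient = 2
x_7 = 1.5833, f(x_7) = 0.205290, coefficient = 2
x_8 = 1.6667, f(x_8) = 0.188876, coefficient = 2
x_9 = 1.7500, f(x_9) = 0.173774, coefficient = 2
x_10 = 1.8333, f(x_10) = 0.159880, coefficient = 2
x_11 = 1.9167, f(x_11) = 0.147096, coefficient = 2
x_12 = 2.0000, f(x_12) = 0.135335, coefficient = 1

I ≈ (0.083333/2) × 5.584289 = 0.232679
Exact value: 0.232544
Error: 0.000135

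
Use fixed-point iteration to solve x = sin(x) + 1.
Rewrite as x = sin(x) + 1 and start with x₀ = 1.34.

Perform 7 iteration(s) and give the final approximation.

Equation: x = sin(x) + 1
Fixed-point form: x = sin(x) + 1
x₀ = 1.34

x_1 = g(1.340000) = 1.973485
x_2 = g(1.973485) = 1.920011
x_3 = g(1.920011) = 1.939642
x_4 = g(1.939642) = 1.932744
x_5 = g(1.932744) = 1.935209
x_6 = g(1.935209) = 1.934333
x_7 = g(1.934333) = 1.934645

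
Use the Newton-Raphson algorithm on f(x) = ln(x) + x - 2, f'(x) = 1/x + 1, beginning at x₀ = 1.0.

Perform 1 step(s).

f(x) = ln(x) + x - 2
f'(x) = 1/x + 1
x₀ = 1.0

Newton-Raphson formula: x_{n+1} = x_n - f(x_n)/f'(x_n)

Iteration 1:
  f(1.000000) = -1.000000
  f'(1.000000) = 2.000000
  x_1 = 1.000000 - (-1.000000)/2.000000 = 1.500000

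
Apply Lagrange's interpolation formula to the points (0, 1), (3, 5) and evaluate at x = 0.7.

Lagrange interpolation formula:
P(x) = Σ yᵢ × Lᵢ(x)
where Lᵢ(x) = Π_{j≠i} (x - xⱼ)/(xᵢ - xⱼ)

L_0(0.7) = (0.7 - 3)/(0 - 3) = 0.766667
L_1(0.7) = (0.7 - 0)/(3 - 0) = 0.233333

P(0.7) = 1×L_0(0.7) + 5×L_1(0.7)
P(0.7) = 1.933333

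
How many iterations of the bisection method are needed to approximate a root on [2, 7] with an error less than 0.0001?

We need (b-a)/2^n ≤ 0.0001
(7 - 2)/2^n ≤ 0.0001
5/2^n ≤ 0.0001
2^n ≥ 50000
n ≥ log₂(50000) = 15.61
n ≥ 16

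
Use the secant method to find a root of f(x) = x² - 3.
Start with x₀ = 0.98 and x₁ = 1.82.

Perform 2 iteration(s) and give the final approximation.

f(x) = x² - 3
x₀ = 0.98, x₁ = 1.82

Secant formula: x_{n+1} = x_n - f(x_n)(x_n - x_{n-1})/(f(x_n) - f(x_{n-1}))

Iteration 1:
  f(0.980000) = -2.039600
  f(1.820000) = 0.312400
  x_2 = 1.820000 - 0.312400×(1.820000 - 0.980000)/(0.312400 - (-2.039600))
       = 1.708429
Iteration 2:
  f(1.820000) = 0.312400
  f(1.708429) = -0.081272
  x_3 = 1.708429 - (-0.081272)×(1.708429 - 1.820000)/(-0.081272 - 0.312400)
       = 1.731462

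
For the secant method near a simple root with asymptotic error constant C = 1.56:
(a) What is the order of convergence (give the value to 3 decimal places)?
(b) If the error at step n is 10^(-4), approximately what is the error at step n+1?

(a) Secant method has superlinear convergence with order φ = (1+√5)/2 ≈ 1.618.
    This means |e_{n+1}| ≈ C|e_n|^1.618.

(b) With |e_n| = 10^(-4) and C = 1.56:
    |e_{n+1}| ≈ 1.56 × (10^(-4))^1.618 = 1.56 × 10^(-6.47)

(a) ≈ 1.618 (golden ratio); (b) |e_{n+1}| ≈ 5.260e-07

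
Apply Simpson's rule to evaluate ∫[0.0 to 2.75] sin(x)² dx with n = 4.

f(x) = sin(x)²
a = 0.0, b = 2.75, n = 4
h = (b - a)/n = 0.687500

Simpson's rule: (h/3)[f(x₀) + 4f(x₁) + 2f(x₂) + ... + f(xₙ)]

x_0 = 0.0000, f(x_0) = 0.000000, coefficient = 1
x_1 = 0.6875, f(x_1) = 0.402726, coefficient = 4
x_2 = 1.3750, f(x_2) = 0.962151, coefficient = 2
x_3 = 2.0625, f(x_3) = 0.777095, coefficient = 4
x_4 = 2.7500, f(x_4) = 0.145665, coefficient = 1

I ≈ (0.687500/3) × 6.789251 = 1.555870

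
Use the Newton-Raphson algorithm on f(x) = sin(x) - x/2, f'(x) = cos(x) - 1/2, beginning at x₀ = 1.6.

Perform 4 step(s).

f(x) = sin(x) - x/2
f'(x) = cos(x) - 1/2
x₀ = 1.6

Newton-Raphson formula: x_{n+1} = x_n - f(x_n)/f'(x_n)

Iteration 1:
  f(1.600000) = 0.199574
  f'(1.600000) = -0.529200
  x_1 = 1.600000 - 0.199574/(-0.529200) = 1.977124
Iteration 2:
  f(1.977124) = -0.069983
  f'(1.977124) = -0.895238
  x_2 = 1.977124 - (-0.069983)/(-0.895238) = 1.898951
Iteration 3:
  f(1.898951) = -0.002837
  f'(1.898951) = -0.822297
  x_3 = 1.898951 - (-0.002837)/(-0.822297) = 1.895501
Iteration 4:
  f(1.895501) = -0.000006
  f'(1.895501) = -0.819029
  x_4 = 1.895501 - (-0.000006)/(-0.819029) = 1.895494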